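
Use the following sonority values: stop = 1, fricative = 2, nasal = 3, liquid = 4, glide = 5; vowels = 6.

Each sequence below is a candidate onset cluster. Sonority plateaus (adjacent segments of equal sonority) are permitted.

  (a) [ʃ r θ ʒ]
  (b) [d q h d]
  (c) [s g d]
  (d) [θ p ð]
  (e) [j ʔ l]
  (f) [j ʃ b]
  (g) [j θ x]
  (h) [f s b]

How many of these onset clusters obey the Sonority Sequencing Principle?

0

(a) 2-4-2-2 → violates
(b) 1-1-2-1 → violates
(c) 2-1-1 → violates
(d) 2-1-2 → violates
(e) 5-1-4 → violates
(f) 5-2-1 → violates
(g) 5-2-2 → violates
(h) 2-2-1 → violates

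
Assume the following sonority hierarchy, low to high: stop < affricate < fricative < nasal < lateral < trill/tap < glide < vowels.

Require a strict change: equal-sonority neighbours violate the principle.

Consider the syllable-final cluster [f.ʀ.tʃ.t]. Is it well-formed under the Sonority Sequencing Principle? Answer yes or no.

no

/f/ is a fricative (sonority 3).
/ʀ/ is a trill/tap (sonority 6).
/tʃ/ is an affricate (sonority 2).
/t/ is a stop (sonority 1).
The profile is 3-6-2-1. Between /f/ (3) and /ʀ/ (6) sonority does not fall, so the cluster violates the SSP.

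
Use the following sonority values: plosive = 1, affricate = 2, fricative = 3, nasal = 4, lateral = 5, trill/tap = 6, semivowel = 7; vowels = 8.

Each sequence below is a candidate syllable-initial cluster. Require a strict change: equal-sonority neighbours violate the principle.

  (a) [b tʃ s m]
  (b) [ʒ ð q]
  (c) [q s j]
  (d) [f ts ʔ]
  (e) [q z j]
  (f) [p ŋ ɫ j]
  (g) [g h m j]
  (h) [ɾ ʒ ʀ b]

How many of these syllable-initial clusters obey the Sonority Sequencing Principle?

5

(a) sonority 1-2-3-4: well-formed.
(b) sonority 3-3-1: ill-formed.
(c) sonority 1-3-7: well-formed.
(d) sonority 3-2-1: ill-formed.
(e) sonority 1-3-7: well-formed.
(f) sonority 1-4-5-7: well-formed.
(g) sonority 1-3-4-7: well-formed.
(h) sonority 6-3-6-1: ill-formed.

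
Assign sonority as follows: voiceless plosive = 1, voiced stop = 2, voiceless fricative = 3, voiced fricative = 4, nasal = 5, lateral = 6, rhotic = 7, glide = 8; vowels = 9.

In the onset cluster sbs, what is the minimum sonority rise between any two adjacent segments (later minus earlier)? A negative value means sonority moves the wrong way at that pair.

/s/: voiceless fricative = 3.
/b/: voiced stop = 2.
/s/: voiceless fricative = 3.
/s/→/b/: change -1.
/b/→/s/: change +1.
Minimum = -1.

-1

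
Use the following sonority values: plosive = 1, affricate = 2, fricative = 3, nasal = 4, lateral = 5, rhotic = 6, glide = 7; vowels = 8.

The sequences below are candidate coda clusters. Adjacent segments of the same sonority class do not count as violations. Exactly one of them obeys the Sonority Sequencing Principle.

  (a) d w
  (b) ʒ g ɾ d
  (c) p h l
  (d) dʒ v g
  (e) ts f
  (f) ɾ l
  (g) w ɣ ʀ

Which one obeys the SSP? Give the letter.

(a) sonority 1-7: ill-formed.
(b) sonority 3-1-6-1: ill-formed.
(c) sonority 1-3-5: ill-formed.
(d) sonority 2-3-1: ill-formed.
(e) sonority 2-3: ill-formed.
(f) sonority 6-5: well-formed.
(g) sonority 7-3-6: ill-formed.

f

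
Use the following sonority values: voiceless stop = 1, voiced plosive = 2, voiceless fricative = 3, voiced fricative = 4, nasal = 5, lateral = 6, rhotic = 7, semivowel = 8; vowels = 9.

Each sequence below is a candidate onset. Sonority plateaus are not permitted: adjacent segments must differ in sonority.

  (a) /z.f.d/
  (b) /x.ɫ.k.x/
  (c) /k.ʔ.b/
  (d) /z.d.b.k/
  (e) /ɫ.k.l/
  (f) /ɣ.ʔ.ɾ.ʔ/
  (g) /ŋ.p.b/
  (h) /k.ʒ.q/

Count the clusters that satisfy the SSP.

(a) 4-3-2 → violates
(b) 3-6-1-3 → violates
(c) 1-1-2 → violates
(d) 4-2-2-1 → violates
(e) 6-1-6 → violates
(f) 4-1-7-1 → violates
(g) 5-1-2 → violates
(h) 1-4-1 → violates

0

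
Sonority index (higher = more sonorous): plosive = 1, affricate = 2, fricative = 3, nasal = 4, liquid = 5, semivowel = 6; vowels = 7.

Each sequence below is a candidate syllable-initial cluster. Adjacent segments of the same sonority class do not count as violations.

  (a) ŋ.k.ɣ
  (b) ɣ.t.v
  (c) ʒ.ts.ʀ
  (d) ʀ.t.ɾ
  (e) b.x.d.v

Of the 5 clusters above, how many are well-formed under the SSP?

(a) ŋ.k.ɣ: profile 4-1-3 — violates.
(b) ɣ.t.v: profile 3-1-3 — violates.
(c) ʒ.ts.ʀ: profile 3-2-5 — violates.
(d) ʀ.t.ɾ: profile 5-1-5 — violates.
(e) b.x.d.v: profile 1-3-1-3 — violates.

0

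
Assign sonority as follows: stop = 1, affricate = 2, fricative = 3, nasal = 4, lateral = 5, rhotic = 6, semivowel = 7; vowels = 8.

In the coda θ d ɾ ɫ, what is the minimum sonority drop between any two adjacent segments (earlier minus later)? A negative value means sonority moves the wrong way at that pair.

/θ/ is a fricative (sonority 3).
/d/ is a stop (sonority 1).
/ɾ/ is a rhotic (sonority 6).
/ɫ/ is a lateral (sonority 5).
/θ/→/d/: change +2.
/d/→/ɾ/: change -5.
/ɾ/→/ɫ/: change +1.
Minimum = -5.

-5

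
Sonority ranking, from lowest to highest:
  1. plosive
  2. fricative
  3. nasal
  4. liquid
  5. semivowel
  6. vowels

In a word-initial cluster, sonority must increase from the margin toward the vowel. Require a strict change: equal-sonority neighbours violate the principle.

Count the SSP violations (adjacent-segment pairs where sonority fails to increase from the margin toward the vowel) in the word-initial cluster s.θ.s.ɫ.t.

3

/s/ is a fricative (sonority 2).
/θ/ is a fricative (sonority 2).
/s/ is a fricative (sonority 2).
/ɫ/ is a liquid (sonority 4).
/t/ is a plosive (sonority 1).
/s/→/θ/: 2→2 (plateau) — violation.
/θ/→/s/: 2→2 (plateau) — violation.
/s/→/ɫ/: 2→4 (rises) — ok.
/ɫ/→/t/: 4→1 (does not rise) — violation.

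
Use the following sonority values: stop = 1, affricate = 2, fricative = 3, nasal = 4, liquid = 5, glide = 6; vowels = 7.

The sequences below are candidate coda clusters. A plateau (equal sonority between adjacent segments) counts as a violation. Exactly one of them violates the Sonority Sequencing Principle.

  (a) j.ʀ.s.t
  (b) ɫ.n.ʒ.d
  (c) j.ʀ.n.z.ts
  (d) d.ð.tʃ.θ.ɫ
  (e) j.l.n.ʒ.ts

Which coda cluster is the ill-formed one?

d

(a) 6-5-3-1 → obeys
(b) 5-4-3-1 → obeys
(c) 6-5-4-3-2 → obeys
(d) 1-3-2-3-5 → violates
(e) 6-5-4-3-2 → obeys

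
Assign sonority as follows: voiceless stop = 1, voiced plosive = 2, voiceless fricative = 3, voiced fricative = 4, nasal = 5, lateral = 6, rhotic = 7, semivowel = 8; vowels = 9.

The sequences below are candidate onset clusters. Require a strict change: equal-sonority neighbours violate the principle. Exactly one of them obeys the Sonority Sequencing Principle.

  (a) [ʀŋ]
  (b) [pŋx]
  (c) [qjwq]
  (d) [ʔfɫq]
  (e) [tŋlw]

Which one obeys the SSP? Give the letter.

(a) 7-5 → violates
(b) 1-5-3 → violates
(c) 1-8-8-1 → violates
(d) 1-3-6-1 → violates
(e) 1-5-6-8 → obeys

e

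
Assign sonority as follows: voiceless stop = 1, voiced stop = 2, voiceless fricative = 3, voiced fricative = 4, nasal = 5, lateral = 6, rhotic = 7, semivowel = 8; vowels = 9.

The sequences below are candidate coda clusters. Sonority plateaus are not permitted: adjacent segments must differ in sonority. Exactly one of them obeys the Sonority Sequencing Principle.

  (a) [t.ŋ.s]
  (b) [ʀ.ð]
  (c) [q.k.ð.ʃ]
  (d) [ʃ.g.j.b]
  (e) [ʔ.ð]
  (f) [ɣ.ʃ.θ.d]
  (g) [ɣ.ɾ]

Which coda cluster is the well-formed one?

(a) 1-5-3 → violates
(b) 7-4 → obeys
(c) 1-1-4-3 → violates
(d) 3-2-8-2 → violates
(e) 1-4 → violates
(f) 4-3-3-2 → violates
(g) 4-7 → violates

b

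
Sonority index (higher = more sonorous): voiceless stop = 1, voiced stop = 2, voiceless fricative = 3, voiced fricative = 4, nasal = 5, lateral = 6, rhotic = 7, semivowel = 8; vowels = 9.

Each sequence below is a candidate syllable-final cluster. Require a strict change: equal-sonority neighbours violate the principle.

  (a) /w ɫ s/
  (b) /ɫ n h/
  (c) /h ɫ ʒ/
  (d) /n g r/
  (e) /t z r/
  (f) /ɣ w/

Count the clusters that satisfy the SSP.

(a) /w ɫ s/: profile 8-6-3 — obeys.
(b) /ɫ n h/: profile 6-5-3 — obeys.
(c) /h ɫ ʒ/: profile 3-6-4 — violates.
(d) /n g r/: profile 5-2-7 — violates.
(e) /t z r/: profile 1-4-7 — violates.
(f) /ɣ w/: profile 4-8 — violates.

2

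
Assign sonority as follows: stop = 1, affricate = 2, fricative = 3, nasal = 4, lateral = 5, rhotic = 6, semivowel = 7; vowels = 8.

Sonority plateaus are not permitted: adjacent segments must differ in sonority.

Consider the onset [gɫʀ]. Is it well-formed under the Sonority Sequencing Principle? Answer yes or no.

yes

/g/: stop = 1.
/ɫ/: lateral = 5.
/ʀ/: rhotic = 6.
The profile 1-5-6 strictly rises, so the onset satisfies the SSP.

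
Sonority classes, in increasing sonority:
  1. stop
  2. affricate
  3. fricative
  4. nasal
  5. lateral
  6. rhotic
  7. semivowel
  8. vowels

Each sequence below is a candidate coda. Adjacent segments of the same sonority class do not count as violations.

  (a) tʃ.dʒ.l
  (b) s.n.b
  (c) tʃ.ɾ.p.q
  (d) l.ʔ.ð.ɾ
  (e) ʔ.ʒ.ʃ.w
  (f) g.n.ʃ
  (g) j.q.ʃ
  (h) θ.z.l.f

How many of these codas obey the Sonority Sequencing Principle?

(a) tʃ.dʒ.l: profile 2-2-5 — violates.
(b) s.n.b: profile 3-4-1 — violates.
(c) tʃ.ɾ.p.q: profile 2-6-1-1 — violates.
(d) l.ʔ.ð.ɾ: profile 5-1-3-6 — violates.
(e) ʔ.ʒ.ʃ.w: profile 1-3-3-7 — violates.
(f) g.n.ʃ: profile 1-4-3 — violates.
(g) j.q.ʃ: profile 7-1-3 — violates.
(h) θ.z.l.f: profile 3-3-5-3 — violates.

0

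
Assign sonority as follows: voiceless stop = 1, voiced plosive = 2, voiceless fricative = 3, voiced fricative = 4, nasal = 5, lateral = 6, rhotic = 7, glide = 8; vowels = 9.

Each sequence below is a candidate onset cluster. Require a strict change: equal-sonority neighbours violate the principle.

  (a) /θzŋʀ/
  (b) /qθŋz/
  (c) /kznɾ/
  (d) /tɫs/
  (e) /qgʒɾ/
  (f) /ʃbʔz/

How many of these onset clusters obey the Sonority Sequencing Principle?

(a) /θzŋʀ/: profile 3-4-5-7 — obeys.
(b) /qθŋz/: profile 1-3-5-4 — violates.
(c) /kznɾ/: profile 1-4-5-7 — obeys.
(d) /tɫs/: profile 1-6-3 — violates.
(e) /qgʒɾ/: profile 1-2-4-7 — obeys.
(f) /ʃbʔz/: profile 3-2-1-4 — violates.

3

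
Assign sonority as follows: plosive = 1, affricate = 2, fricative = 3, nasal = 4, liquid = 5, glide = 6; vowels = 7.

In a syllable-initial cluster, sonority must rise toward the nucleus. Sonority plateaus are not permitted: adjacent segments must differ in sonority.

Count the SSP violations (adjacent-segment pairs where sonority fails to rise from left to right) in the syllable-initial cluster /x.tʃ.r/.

/x/: fricative = 3.
/tʃ/: affricate = 2.
/r/: liquid = 5.
/x/→/tʃ/: 3→2 (does not rise) — violation.
/tʃ/→/r/: 2→5 (rises) — ok.

1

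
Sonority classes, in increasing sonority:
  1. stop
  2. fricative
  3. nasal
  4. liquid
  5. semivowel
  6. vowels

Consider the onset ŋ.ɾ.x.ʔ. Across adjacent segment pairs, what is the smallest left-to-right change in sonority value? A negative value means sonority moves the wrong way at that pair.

-2

/ŋ/: nasal = 3.
/ɾ/: liquid = 4.
/x/: fricative = 2.
/ʔ/: stop = 1.
/ŋ/→/ɾ/: change +1.
/ɾ/→/x/: change -2.
/x/→/ʔ/: change -1.
Minimum = -2.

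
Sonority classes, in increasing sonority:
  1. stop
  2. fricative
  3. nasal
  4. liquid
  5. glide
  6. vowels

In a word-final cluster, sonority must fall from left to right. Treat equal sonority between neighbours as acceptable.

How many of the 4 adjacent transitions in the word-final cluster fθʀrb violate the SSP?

1

/f/ — fricative, sonority 2.
/θ/ — fricative, sonority 2.
/ʀ/ — liquid, sonority 4.
/r/ — liquid, sonority 4.
/b/ — stop, sonority 1.
/f/→/θ/: 2→2 (plateau, allowed) — ok.
/θ/→/ʀ/: 2→4 (does not fall) — violation.
/ʀ/→/r/: 4→4 (plateau, allowed) — ok.
/r/→/b/: 4→1 (falls) — ok.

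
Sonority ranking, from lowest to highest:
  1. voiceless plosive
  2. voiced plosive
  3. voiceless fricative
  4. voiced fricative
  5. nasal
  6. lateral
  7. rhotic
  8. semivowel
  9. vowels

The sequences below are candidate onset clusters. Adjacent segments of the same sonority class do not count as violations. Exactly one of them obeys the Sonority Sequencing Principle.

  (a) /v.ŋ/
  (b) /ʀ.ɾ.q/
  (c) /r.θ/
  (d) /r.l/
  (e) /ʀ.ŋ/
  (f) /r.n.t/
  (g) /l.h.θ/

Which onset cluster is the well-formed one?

(a) 4-5 → obeys
(b) 7-7-1 → violates
(c) 7-3 → violates
(d) 7-6 → violates
(e) 7-5 → violates
(f) 7-5-1 → violates
(g) 6-3-3 → violates

a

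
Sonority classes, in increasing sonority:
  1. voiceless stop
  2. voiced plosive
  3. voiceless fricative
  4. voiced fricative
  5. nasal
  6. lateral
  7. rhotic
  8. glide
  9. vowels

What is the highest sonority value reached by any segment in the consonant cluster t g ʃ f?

3

/t/: voiceless stop = 1.
/g/: voiced plosive = 2.
/ʃ/: voiceless fricative = 3.
/f/: voiceless fricative = 3.
The maximum is 3.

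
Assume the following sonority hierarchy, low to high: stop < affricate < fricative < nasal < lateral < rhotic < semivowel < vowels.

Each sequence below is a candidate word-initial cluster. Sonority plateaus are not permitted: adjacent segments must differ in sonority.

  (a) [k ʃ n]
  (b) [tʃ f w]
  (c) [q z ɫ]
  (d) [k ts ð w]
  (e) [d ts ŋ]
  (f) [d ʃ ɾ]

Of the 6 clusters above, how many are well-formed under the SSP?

(a) sonority 1-3-4: well-formed.
(b) sonority 2-3-7: well-formed.
(c) sonority 1-3-5: well-formed.
(d) sonority 1-2-3-7: well-formed.
(e) sonority 1-2-4: well-formed.
(f) sonority 1-3-6: well-formed.

6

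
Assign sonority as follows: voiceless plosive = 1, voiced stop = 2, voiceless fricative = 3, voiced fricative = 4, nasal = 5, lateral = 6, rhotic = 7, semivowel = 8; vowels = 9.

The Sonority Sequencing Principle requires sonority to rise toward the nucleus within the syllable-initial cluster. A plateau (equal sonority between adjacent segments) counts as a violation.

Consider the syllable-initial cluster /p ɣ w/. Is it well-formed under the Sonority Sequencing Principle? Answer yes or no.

yes

/p/: voiceless plosive = 1.
/ɣ/: voiced fricative = 4.
/w/: semivowel = 8.
The profile 1-4-8 strictly rises, so the syllable-initial cluster satisfies the SSP.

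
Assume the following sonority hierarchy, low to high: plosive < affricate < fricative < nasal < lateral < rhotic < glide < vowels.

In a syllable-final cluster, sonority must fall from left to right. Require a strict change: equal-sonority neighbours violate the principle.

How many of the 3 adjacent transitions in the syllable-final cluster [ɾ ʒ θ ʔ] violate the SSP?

1

/ɾ/ — rhotic, sonority 6.
/ʒ/ — fricative, sonority 3.
/θ/ — fricative, sonority 3.
/ʔ/ — plosive, sonority 1.
/ɾ/→/ʒ/: 6→3 (falls) — ok.
/ʒ/→/θ/: 3→3 (plateau) — violation.
/θ/→/ʔ/: 3→1 (falls) — ok.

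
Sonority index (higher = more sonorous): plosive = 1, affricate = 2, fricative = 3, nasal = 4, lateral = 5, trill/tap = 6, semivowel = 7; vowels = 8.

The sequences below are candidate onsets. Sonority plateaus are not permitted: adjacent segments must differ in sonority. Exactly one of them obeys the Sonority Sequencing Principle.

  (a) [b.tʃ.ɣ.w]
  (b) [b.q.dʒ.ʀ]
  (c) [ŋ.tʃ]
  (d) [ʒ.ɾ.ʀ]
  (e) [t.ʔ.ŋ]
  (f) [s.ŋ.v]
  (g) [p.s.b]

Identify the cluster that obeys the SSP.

(a) 1-2-3-7 → obeys
(b) 1-1-2-6 → violates
(c) 4-2 → violates
(d) 3-6-6 → violates
(e) 1-1-4 → violates
(f) 3-4-3 → violates
(g) 1-3-1 → violates

a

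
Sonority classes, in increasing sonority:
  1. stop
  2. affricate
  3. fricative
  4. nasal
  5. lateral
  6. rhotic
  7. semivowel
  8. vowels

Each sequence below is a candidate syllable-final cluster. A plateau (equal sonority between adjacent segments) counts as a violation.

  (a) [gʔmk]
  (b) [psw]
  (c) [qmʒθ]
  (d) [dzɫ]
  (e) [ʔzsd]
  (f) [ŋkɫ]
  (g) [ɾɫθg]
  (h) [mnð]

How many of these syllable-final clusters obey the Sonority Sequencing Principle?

1

(a) [gʔmk]: profile 1-1-4-1 — violates.
(b) [psw]: profile 1-3-7 — violates.
(c) [qmʒθ]: profile 1-4-3-3 — violates.
(d) [dzɫ]: profile 1-3-5 — violates.
(e) [ʔzsd]: profile 1-3-3-1 — violates.
(f) [ŋkɫ]: profile 4-1-5 — violates.
(g) [ɾɫθg]: profile 6-5-3-1 — obeys.
(h) [mnð]: profile 4-4-3 — violates.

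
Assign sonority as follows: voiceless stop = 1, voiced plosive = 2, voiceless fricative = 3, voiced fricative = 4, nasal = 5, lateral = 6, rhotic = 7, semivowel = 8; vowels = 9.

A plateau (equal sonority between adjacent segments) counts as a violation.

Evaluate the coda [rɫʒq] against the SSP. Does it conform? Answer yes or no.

/r/ — rhotic, sonority 7.
/ɫ/ — lateral, sonority 6.
/ʒ/ — voiced fricative, sonority 4.
/q/ — voiceless stop, sonority 1.
The profile 7-6-4-1 strictly falls, so the coda satisfies the SSP.

yes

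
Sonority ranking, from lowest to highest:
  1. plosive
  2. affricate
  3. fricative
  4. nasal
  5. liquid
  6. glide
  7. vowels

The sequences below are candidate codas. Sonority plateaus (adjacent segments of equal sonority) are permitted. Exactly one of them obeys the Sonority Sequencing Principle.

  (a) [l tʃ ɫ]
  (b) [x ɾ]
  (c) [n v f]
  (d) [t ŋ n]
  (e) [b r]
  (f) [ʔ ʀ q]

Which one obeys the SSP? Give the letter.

c

(a) [l tʃ ɫ]: profile 5-2-5 — violates.
(b) [x ɾ]: profile 3-5 — violates.
(c) [n v f]: profile 4-3-3 — obeys.
(d) [t ŋ n]: profile 1-4-4 — violates.
(e) [b r]: profile 1-5 — violates.
(f) [ʔ ʀ q]: profile 1-5-1 — violates.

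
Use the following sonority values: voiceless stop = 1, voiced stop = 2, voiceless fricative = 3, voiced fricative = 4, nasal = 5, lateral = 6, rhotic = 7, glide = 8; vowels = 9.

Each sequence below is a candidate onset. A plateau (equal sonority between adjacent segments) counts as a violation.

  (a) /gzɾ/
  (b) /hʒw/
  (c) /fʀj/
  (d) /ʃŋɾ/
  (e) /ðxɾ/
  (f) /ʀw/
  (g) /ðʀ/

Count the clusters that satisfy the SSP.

6

(a) /gzɾ/: profile 2-4-7 — obeys.
(b) /hʒw/: profile 3-4-8 — obeys.
(c) /fʀj/: profile 3-7-8 — obeys.
(d) /ʃŋɾ/: profile 3-5-7 — obeys.
(e) /ðxɾ/: profile 4-3-7 — violates.
(f) /ʀw/: profile 7-8 — obeys.
(g) /ðʀ/: profile 4-7 — obeys.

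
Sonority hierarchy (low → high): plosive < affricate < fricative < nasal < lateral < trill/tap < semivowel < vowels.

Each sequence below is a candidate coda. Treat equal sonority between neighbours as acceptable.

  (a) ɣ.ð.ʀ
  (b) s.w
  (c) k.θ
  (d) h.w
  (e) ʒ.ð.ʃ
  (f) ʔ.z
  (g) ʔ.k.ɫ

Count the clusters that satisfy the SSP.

(a) 3-3-6 → violates
(b) 3-7 → violates
(c) 1-3 → violates
(d) 3-7 → violates
(e) 3-3-3 → obeys
(f) 1-3 → violates
(g) 1-1-5 → violates

1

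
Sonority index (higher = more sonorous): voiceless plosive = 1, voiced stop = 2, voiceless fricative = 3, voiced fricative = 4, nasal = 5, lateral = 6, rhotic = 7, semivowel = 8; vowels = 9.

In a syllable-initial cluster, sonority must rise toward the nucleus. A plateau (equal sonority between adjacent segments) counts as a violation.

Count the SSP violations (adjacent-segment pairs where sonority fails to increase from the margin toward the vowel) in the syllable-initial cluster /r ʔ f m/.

1

/r/ is a rhotic (sonority 7).
/ʔ/ is a voiceless plosive (sonority 1).
/f/ is a voiceless fricative (sonority 3).
/m/ is a nasal (sonority 5).
/r/→/ʔ/: 7→1 (does not rise) — violation.
/ʔ/→/f/: 1→3 (rises) — ok.
/f/→/m/: 3→5 (rises) — ok.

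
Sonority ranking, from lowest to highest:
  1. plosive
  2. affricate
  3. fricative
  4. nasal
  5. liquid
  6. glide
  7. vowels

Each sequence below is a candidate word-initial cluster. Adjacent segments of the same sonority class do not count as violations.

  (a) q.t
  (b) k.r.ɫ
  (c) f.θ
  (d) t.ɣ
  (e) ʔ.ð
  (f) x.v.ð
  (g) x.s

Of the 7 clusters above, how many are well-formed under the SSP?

7

(a) q.t: profile 1-1 — obeys.
(b) k.r.ɫ: profile 1-5-5 — obeys.
(c) f.θ: profile 3-3 — obeys.
(d) t.ɣ: profile 1-3 — obeys.
(e) ʔ.ð: profile 1-3 — obeys.
(f) x.v.ð: profile 3-3-3 — obeys.
(g) x.s: profile 3-3 — obeys.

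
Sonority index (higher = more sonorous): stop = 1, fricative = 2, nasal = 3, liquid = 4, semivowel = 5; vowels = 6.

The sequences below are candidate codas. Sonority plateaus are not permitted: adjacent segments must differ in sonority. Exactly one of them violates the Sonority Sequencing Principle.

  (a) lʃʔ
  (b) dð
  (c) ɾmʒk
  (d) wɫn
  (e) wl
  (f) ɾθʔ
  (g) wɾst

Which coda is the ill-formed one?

(a) sonority 4-2-1: well-formed.
(b) sonority 1-2: ill-formed.
(c) sonority 4-3-2-1: well-formed.
(d) sonority 5-4-3: well-formed.
(e) sonority 5-4: well-formed.
(f) sonority 4-2-1: well-formed.
(g) sonority 5-4-2-1: well-formed.

b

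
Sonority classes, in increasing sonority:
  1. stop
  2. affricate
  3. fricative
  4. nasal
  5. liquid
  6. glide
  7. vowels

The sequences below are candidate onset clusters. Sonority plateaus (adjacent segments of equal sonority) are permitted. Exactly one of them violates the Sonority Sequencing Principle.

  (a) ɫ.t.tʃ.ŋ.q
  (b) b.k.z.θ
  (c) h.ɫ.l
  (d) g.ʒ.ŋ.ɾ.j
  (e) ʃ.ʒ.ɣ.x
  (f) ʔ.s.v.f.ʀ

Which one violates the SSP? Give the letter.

(a) 5-1-2-4-1 → violates
(b) 1-1-3-3 → obeys
(c) 3-5-5 → obeys
(d) 1-3-4-5-6 → obeys
(e) 3-3-3-3 → obeys
(f) 1-3-3-3-5 → obeys

a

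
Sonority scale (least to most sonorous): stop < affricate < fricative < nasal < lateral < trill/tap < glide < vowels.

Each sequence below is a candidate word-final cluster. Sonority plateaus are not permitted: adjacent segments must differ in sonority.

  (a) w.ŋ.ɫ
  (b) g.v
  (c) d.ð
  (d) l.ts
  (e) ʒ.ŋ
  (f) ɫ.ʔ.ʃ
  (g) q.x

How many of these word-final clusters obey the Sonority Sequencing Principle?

1

(a) sonority 7-4-5: ill-formed.
(b) sonority 1-3: ill-formed.
(c) sonority 1-3: ill-formed.
(d) sonority 5-2: well-formed.
(e) sonority 3-4: ill-formed.
(f) sonority 5-1-3: ill-formed.
(g) sonority 1-3: ill-formed.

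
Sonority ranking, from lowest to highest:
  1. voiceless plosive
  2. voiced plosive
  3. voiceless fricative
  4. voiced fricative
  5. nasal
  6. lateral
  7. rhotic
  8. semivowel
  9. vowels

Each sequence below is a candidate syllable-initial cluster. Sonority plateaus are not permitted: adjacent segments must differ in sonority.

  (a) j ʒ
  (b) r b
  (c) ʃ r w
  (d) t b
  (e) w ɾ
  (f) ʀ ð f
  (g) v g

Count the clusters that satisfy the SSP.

2

(a) j ʒ: profile 8-4 — violates.
(b) r b: profile 7-2 — violates.
(c) ʃ r w: profile 3-7-8 — obeys.
(d) t b: profile 1-2 — obeys.
(e) w ɾ: profile 8-7 — violates.
(f) ʀ ð f: profile 7-4-3 — violates.
(g) v g: profile 4-2 — violates.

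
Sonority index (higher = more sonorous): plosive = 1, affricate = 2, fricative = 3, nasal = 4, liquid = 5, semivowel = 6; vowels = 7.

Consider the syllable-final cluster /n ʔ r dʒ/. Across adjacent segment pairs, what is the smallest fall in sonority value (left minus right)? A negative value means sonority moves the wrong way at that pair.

-4

/n/: nasal = 4.
/ʔ/: plosive = 1.
/r/: liquid = 5.
/dʒ/: affricate = 2.
/n/→/ʔ/: change +3.
/ʔ/→/r/: change -4.
/r/→/dʒ/: change +3.
Minimum = -4.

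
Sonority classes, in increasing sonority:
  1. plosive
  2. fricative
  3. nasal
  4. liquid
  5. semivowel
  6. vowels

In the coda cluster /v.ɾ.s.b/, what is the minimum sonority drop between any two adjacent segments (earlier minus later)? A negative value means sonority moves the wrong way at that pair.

/v/ is a fricative (sonority 2).
/ɾ/ is a liquid (sonority 4).
/s/ is a fricative (sonority 2).
/b/ is a plosive (sonority 1).
/v/→/ɾ/: change -2.
/ɾ/→/s/: change +2.
/s/→/b/: change +1.
Minimum = -2.

-2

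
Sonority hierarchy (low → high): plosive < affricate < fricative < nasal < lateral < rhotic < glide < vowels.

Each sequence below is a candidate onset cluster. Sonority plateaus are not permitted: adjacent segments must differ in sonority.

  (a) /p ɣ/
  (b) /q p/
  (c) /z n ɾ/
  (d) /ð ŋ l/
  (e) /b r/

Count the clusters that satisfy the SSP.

4

(a) /p ɣ/: profile 1-3 — obeys.
(b) /q p/: profile 1-1 — violates.
(c) /z n ɾ/: profile 3-4-6 — obeys.
(d) /ð ŋ l/: profile 3-4-5 — obeys.
(e) /b r/: profile 1-6 — obeys.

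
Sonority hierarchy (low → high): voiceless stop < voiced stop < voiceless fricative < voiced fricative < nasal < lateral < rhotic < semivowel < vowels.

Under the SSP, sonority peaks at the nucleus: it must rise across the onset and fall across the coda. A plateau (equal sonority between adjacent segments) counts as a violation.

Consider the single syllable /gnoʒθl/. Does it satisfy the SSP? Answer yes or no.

Onset: /g/ is a voiced stop (sonority 2), /n/ is a nasal (sonority 5); then the nucleus /o/ (sonority 9).
Onset profile 2-5-9 — rises to the nucleus.
Coda: /ʒ/ is a voiced fricative (sonority 4), /θ/ is a voiceless fricative (sonority 3), /l/ is a lateral (sonority 6).
Coda profile 9-4-3-6 — does not strictly fall throughout.

no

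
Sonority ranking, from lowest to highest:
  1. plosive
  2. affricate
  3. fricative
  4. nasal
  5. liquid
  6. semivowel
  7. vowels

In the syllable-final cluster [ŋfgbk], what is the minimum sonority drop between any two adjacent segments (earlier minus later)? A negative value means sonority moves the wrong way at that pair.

/ŋ/: nasal = 4.
/f/: fricative = 3.
/g/: plosive = 1.
/b/: plosive = 1.
/k/: plosive = 1.
/ŋ/→/f/: change +1.
/f/→/g/: change +2.
/g/→/b/: change +0.
/b/→/k/: change +0.
Minimum = 0.

0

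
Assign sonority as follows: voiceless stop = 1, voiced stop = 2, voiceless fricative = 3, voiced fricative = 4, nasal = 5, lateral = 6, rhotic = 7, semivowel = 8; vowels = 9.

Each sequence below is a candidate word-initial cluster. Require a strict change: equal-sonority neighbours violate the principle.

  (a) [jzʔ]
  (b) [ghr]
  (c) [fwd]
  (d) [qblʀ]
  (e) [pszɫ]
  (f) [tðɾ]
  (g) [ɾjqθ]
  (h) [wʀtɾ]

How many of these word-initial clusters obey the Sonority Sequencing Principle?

(a) 8-4-1 → violates
(b) 2-3-7 → obeys
(c) 3-8-2 → violates
(d) 1-2-6-7 → obeys
(e) 1-3-4-6 → obeys
(f) 1-4-7 → obeys
(g) 7-8-1-3 → violates
(h) 8-7-1-7 → violates

4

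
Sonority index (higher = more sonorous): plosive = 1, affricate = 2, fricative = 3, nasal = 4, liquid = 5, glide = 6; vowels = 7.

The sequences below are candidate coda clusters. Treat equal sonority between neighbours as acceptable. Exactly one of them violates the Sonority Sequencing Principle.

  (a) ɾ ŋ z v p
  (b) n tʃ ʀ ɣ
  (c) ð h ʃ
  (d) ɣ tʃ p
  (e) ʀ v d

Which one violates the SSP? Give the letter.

b

(a) 5-4-3-3-1 → obeys
(b) 4-2-5-3 → violates
(c) 3-3-3 → obeys
(d) 3-2-1 → obeys
(e) 5-3-1 → obeys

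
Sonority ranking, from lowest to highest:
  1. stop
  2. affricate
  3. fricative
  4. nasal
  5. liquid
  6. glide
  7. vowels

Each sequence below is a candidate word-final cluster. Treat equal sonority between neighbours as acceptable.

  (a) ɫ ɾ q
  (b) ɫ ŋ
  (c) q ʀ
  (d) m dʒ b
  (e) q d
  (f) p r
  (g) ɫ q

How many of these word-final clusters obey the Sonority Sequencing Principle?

5

(a) 5-5-1 → obeys
(b) 5-4 → obeys
(c) 1-5 → violates
(d) 4-2-1 → obeys
(e) 1-1 → obeys
(f) 1-5 → violates
(g) 5-1 → obeys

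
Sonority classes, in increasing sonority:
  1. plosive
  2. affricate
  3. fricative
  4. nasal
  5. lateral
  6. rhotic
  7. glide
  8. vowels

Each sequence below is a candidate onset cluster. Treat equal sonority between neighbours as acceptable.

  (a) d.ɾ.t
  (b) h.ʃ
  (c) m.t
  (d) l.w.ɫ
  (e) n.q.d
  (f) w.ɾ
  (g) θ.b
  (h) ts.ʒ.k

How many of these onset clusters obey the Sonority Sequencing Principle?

1

(a) d.ɾ.t: profile 1-6-1 — violates.
(b) h.ʃ: profile 3-3 — obeys.
(c) m.t: profile 4-1 — violates.
(d) l.w.ɫ: profile 5-7-5 — violates.
(e) n.q.d: profile 4-1-1 — violates.
(f) w.ɾ: profile 7-6 — violates.
(g) θ.b: profile 3-1 — violates.
(h) ts.ʒ.k: profile 2-3-1 — violates.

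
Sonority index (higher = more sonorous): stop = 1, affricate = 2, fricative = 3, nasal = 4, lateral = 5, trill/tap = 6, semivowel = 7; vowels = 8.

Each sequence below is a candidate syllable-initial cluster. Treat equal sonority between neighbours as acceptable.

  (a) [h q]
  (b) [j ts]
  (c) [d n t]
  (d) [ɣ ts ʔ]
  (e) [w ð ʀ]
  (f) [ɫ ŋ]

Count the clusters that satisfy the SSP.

(a) sonority 3-1: ill-formed.
(b) sonority 7-2: ill-formed.
(c) sonority 1-4-1: ill-formed.
(d) sonority 3-2-1: ill-formed.
(e) sonority 7-3-6: ill-formed.
(f) sonority 5-4: ill-formed.

0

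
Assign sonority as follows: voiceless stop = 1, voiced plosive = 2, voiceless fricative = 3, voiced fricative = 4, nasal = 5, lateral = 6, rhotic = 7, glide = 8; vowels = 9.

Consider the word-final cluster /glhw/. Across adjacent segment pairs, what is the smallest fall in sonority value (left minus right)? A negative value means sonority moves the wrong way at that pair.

/g/: voiced plosive = 2.
/l/: lateral = 6.
/h/: voiceless fricative = 3.
/w/: glide = 8.
/g/→/l/: change -4.
/l/→/h/: change +3.
/h/→/w/: change -5.
Minimum = -5.

-5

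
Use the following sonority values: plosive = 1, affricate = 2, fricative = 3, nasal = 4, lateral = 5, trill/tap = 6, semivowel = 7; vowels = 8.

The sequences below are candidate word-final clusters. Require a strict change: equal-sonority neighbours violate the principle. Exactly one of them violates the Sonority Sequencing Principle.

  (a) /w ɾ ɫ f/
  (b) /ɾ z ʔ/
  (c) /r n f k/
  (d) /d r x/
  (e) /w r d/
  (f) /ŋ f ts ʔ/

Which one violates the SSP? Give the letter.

d

(a) sonority 7-6-5-3: well-formed.
(b) sonority 6-3-1: well-formed.
(c) sonority 6-4-3-1: well-formed.
(d) sonority 1-6-3: ill-formed.
(e) sonority 7-6-1: well-formed.
(f) sonority 4-3-2-1: well-formed.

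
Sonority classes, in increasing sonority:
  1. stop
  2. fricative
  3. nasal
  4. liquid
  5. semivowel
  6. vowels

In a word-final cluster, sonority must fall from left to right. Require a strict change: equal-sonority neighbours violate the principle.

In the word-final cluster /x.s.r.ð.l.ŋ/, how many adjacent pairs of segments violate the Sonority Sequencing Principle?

/x/ — fricative, sonority 2.
/s/ — fricative, sonority 2.
/r/ — liquid, sonority 4.
/ð/ — fricative, sonority 2.
/l/ — liquid, sonority 4.
/ŋ/ — nasal, sonority 3.
/x/→/s/: 2→2 (plateau) — violation.
/s/→/r/: 2→4 (does not fall) — violation.
/r/→/ð/: 4→2 (falls) — ok.
/ð/→/l/: 2→4 (does not fall) — violation.
/l/→/ŋ/: 4→3 (falls) — ok.

3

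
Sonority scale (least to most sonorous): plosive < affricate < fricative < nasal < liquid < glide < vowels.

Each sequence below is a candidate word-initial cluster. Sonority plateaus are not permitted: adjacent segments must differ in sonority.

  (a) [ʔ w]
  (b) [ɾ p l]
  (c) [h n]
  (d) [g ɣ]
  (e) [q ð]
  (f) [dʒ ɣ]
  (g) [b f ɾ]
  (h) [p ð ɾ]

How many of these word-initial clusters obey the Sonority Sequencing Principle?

7

(a) 1-6 → obeys
(b) 5-1-5 → violates
(c) 3-4 → obeys
(d) 1-3 → obeys
(e) 1-3 → obeys
(f) 2-3 → obeys
(g) 1-3-5 → obeys
(h) 1-3-5 → obeys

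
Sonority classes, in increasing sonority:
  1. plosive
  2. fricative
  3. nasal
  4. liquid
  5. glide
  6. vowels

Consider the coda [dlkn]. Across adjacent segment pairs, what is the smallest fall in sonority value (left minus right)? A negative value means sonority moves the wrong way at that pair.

/d/ is a plosive (sonority 1).
/l/ is a liquid (sonority 4).
/k/ is a plosive (sonority 1).
/n/ is a nasal (sonority 3).
/d/→/l/: change -3.
/l/→/k/: change +3.
/k/→/n/: change -2.
Minimum = -3.

-3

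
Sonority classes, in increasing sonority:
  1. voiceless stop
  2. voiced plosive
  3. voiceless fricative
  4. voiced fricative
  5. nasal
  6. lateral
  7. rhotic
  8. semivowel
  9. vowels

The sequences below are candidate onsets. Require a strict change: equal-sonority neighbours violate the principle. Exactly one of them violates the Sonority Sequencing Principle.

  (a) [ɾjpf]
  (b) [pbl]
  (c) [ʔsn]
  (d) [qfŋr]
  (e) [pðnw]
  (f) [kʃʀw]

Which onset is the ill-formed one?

a

(a) 7-8-1-3 → violates
(b) 1-2-6 → obeys
(c) 1-3-5 → obeys
(d) 1-3-5-7 → obeys
(e) 1-4-5-8 → obeys
(f) 1-3-7-8 → obeys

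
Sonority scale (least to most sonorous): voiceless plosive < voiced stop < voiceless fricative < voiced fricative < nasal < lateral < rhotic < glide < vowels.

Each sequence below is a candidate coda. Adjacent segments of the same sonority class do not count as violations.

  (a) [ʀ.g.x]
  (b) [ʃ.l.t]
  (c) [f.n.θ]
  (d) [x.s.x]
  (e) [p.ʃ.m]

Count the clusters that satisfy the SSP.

1

(a) [ʀ.g.x]: profile 7-2-3 — violates.
(b) [ʃ.l.t]: profile 3-6-1 — violates.
(c) [f.n.θ]: profile 3-5-3 — violates.
(d) [x.s.x]: profile 3-3-3 — obeys.
(e) [p.ʃ.m]: profile 1-3-5 — violates.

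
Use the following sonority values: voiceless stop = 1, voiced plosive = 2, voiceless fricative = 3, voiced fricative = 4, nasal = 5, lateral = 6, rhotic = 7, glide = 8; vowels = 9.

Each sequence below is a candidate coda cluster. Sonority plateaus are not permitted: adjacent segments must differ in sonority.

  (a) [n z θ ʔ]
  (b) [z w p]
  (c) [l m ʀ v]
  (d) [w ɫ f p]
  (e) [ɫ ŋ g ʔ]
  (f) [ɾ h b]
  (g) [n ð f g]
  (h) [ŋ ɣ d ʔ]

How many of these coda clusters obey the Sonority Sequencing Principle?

(a) sonority 5-4-3-1: well-formed.
(b) sonority 4-8-1: ill-formed.
(c) sonority 6-5-7-4: ill-formed.
(d) sonority 8-6-3-1: well-formed.
(e) sonority 6-5-2-1: well-formed.
(f) sonority 7-3-2: well-formed.
(g) sonority 5-4-3-2: well-formed.
(h) sonority 5-4-2-1: well-formed.

6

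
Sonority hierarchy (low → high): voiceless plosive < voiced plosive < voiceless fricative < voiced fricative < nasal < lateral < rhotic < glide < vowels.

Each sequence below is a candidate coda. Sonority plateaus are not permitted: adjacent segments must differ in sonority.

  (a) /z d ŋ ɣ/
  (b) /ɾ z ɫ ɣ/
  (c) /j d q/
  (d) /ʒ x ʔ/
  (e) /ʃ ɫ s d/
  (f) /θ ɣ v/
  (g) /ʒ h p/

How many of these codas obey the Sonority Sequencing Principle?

3

(a) /z d ŋ ɣ/: profile 4-2-5-4 — violates.
(b) /ɾ z ɫ ɣ/: profile 7-4-6-4 — violates.
(c) /j d q/: profile 8-2-1 — obeys.
(d) /ʒ x ʔ/: profile 4-3-1 — obeys.
(e) /ʃ ɫ s d/: profile 3-6-3-2 — violates.
(f) /θ ɣ v/: profile 3-4-4 — violates.
(g) /ʒ h p/: profile 4-3-1 — obeys.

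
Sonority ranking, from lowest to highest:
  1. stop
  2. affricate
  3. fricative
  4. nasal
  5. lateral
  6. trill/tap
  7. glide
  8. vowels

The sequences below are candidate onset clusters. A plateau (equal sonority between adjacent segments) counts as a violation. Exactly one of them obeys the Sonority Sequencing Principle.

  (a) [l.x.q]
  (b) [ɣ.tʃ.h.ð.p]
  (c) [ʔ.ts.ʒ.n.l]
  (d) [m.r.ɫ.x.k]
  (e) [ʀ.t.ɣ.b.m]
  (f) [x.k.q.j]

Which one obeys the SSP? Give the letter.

c

(a) 5-3-1 → violates
(b) 3-2-3-3-1 → violates
(c) 1-2-3-4-5 → obeys
(d) 4-6-5-3-1 → violates
(e) 6-1-3-1-4 → violates
(f) 3-1-1-7 → violates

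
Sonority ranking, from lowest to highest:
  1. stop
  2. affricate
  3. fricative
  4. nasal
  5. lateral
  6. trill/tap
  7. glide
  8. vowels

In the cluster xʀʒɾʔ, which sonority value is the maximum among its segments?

6

/x/ is a fricative (sonority 3).
/ʀ/ is a trill/tap (sonority 6).
/ʒ/ is a fricative (sonority 3).
/ɾ/ is a trill/tap (sonority 6).
/ʔ/ is a stop (sonority 1).
The maximum is 6.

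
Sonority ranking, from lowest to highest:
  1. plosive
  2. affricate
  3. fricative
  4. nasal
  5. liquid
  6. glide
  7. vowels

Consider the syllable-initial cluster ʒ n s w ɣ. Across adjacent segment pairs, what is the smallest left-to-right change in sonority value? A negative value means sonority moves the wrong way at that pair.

-3

/ʒ/: fricative = 3.
/n/: nasal = 4.
/s/: fricative = 3.
/w/: glide = 6.
/ɣ/: fricative = 3.
/ʒ/→/n/: change +1.
/n/→/s/: change -1.
/s/→/w/: change +3.
/w/→/ɣ/: change -3.
Minimum = -3.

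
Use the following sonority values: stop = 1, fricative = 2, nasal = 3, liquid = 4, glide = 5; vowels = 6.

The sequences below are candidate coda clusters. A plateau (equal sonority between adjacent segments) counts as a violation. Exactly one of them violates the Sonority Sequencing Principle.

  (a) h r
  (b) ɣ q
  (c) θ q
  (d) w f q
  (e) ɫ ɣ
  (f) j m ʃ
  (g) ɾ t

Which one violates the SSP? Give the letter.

a

(a) 2-4 → violates
(b) 2-1 → obeys
(c) 2-1 → obeys
(d) 5-2-1 → obeys
(e) 4-2 → obeys
(f) 5-3-2 → obeys
(g) 4-1 → obeys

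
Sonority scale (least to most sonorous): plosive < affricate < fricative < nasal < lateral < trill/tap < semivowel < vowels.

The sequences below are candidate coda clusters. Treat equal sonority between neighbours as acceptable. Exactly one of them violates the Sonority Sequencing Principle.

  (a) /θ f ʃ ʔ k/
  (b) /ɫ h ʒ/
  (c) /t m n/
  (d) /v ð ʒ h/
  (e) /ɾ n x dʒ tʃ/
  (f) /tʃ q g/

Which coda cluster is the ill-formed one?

c

(a) /θ f ʃ ʔ k/: profile 3-3-3-1-1 — obeys.
(b) /ɫ h ʒ/: profile 5-3-3 — obeys.
(c) /t m n/: profile 1-4-4 — violates.
(d) /v ð ʒ h/: profile 3-3-3-3 — obeys.
(e) /ɾ n x dʒ tʃ/: profile 6-4-3-2-2 — obeys.
(f) /tʃ q g/: profile 2-1-1 — obeys.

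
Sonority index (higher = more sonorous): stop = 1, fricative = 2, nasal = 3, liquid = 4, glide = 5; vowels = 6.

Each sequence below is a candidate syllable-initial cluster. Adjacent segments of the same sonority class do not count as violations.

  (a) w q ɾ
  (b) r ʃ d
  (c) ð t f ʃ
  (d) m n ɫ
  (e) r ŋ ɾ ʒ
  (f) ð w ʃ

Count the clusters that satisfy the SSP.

(a) w q ɾ: profile 5-1-4 — violates.
(b) r ʃ d: profile 4-2-1 — violates.
(c) ð t f ʃ: profile 2-1-2-2 — violates.
(d) m n ɫ: profile 3-3-4 — obeys.
(e) r ŋ ɾ ʒ: profile 4-3-4-2 — violates.
(f) ð w ʃ: profile 2-5-2 — violates.

1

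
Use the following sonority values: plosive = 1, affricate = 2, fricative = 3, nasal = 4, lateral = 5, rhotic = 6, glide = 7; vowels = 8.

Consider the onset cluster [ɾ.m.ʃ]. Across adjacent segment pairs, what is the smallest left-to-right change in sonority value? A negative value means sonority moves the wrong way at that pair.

/ɾ/ — rhotic, sonority 6.
/m/ — nasal, sonority 4.
/ʃ/ — fricative, sonority 3.
/ɾ/→/m/: change -2.
/m/→/ʃ/: change -1.
Minimum = -2.

-2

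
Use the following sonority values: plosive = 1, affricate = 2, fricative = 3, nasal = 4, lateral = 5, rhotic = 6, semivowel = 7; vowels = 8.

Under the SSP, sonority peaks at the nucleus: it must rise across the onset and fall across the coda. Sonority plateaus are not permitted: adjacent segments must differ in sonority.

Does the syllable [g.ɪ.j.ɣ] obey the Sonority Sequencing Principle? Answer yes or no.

yes

Onset: /g/ is a plosive (sonority 1); then the nucleus /ɪ/ (sonority 8).
Onset profile 1-8 — rises to the nucleus.
Coda: /j/ is a semivowel (sonority 7), /ɣ/ is a fricative (sonority 3).
Coda profile 8-7-3 — falls from the nucleus.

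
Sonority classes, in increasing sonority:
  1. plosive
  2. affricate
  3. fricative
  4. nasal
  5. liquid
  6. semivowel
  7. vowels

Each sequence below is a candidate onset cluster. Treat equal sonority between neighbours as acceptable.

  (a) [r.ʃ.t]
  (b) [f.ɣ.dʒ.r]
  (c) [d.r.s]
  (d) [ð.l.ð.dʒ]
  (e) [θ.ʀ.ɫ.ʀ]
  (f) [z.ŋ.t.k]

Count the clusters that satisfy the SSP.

1

(a) [r.ʃ.t]: profile 5-3-1 — violates.
(b) [f.ɣ.dʒ.r]: profile 3-3-2-5 — violates.
(c) [d.r.s]: profile 1-5-3 — violates.
(d) [ð.l.ð.dʒ]: profile 3-5-3-2 — violates.
(e) [θ.ʀ.ɫ.ʀ]: profile 3-5-5-5 — obeys.
(f) [z.ŋ.t.k]: profile 3-4-1-1 — violates.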